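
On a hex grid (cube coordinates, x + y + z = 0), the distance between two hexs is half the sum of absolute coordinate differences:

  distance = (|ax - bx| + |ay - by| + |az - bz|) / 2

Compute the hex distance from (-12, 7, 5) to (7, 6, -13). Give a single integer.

|ax - bx| = |-12 - 7| = 19
|ay - by| = |7 - 6| = 1
|az - bz| = |5 - (-13)| = 18
distance = (19 + 1 + 18) / 2 = 38 / 2 = 19

Answer: 19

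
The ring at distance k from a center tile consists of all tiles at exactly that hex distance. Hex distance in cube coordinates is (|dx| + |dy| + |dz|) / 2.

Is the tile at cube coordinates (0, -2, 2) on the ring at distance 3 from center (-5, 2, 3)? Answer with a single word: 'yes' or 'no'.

|px - cx| = |0 - (-5)| = 5
|py - cy| = |-2 - 2| = 4
|pz - cz| = |2 - 3| = 1
distance = (5+4+1)/2 = 10/2 = 5
radius = 3; distance != radius -> no

Answer: no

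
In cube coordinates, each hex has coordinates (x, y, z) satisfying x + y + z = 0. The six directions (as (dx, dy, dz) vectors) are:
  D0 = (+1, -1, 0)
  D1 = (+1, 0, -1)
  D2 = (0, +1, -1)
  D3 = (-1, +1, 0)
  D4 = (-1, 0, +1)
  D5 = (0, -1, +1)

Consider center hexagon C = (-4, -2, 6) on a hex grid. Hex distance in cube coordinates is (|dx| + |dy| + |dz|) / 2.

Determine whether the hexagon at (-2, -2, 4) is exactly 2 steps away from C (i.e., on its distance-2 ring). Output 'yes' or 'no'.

Answer: yes

Derivation:
|px - cx| = |-2 - (-4)| = 2
|py - cy| = |-2 - (-2)| = 0
|pz - cz| = |4 - 6| = 2
distance = (2+0+2)/2 = 4/2 = 2
radius = 2; distance == radius -> yes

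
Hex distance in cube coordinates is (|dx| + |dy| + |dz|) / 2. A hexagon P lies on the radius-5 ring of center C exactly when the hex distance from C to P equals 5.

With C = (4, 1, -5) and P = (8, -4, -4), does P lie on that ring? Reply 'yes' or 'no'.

|px - cx| = |8 - 4| = 4
|py - cy| = |-4 - 1| = 5
|pz - cz| = |-4 - (-5)| = 1
distance = (4+5+1)/2 = 10/2 = 5
radius = 5; distance == radius -> yes

Answer: yes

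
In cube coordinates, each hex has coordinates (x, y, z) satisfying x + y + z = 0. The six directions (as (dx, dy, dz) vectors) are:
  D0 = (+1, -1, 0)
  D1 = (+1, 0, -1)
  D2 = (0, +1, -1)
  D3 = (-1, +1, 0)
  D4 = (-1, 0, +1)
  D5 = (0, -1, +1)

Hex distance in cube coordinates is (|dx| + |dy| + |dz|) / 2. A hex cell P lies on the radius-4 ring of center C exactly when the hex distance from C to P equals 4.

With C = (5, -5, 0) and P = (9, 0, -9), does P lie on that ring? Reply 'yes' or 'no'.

Answer: no

Derivation:
|px - cx| = |9 - 5| = 4
|py - cy| = |0 - (-5)| = 5
|pz - cz| = |-9 - 0| = 9
distance = (4+5+9)/2 = 18/2 = 9
radius = 4; distance != radius -> no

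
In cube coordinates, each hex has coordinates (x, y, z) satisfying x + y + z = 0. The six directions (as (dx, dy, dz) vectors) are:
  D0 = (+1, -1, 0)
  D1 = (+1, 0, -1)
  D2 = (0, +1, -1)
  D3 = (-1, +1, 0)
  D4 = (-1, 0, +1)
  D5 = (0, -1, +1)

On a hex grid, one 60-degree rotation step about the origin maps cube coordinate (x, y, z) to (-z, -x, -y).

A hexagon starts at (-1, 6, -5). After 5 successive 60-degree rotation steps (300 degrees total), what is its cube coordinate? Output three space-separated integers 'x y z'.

Start: (-1, 6, -5)
Step 1: (-1, 6, -5) -> (-(-5), -(-1), -(6)) = (5, 1, -6)
Step 2: (5, 1, -6) -> (-(-6), -(5), -(1)) = (6, -5, -1)
Step 3: (6, -5, -1) -> (-(-1), -(6), -(-5)) = (1, -6, 5)
Step 4: (1, -6, 5) -> (-(5), -(1), -(-6)) = (-5, -1, 6)
Step 5: (-5, -1, 6) -> (-(6), -(-5), -(-1)) = (-6, 5, 1)

Answer: -6 5 1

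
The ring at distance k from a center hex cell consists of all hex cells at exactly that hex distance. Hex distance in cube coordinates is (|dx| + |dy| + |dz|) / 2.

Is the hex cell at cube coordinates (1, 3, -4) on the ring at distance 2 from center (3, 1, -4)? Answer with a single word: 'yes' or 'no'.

Answer: yes

Derivation:
|px - cx| = |1 - 3| = 2
|py - cy| = |3 - 1| = 2
|pz - cz| = |-4 - (-4)| = 0
distance = (2+2+0)/2 = 4/2 = 2
radius = 2; distance == radius -> yes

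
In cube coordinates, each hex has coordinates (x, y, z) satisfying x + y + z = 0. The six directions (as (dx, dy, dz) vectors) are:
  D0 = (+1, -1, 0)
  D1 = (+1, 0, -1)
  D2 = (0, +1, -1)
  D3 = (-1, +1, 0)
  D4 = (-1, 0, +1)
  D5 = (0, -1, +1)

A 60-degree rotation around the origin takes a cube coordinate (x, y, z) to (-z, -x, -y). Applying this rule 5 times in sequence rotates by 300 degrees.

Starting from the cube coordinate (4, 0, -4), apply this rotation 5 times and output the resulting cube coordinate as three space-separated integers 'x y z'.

Answer: 0 4 -4

Derivation:
Start: (4, 0, -4)
Step 1: (4, 0, -4) -> (-(-4), -(4), -(0)) = (4, -4, 0)
Step 2: (4, -4, 0) -> (-(0), -(4), -(-4)) = (0, -4, 4)
Step 3: (0, -4, 4) -> (-(4), -(0), -(-4)) = (-4, 0, 4)
Step 4: (-4, 0, 4) -> (-(4), -(-4), -(0)) = (-4, 4, 0)
Step 5: (-4, 4, 0) -> (-(0), -(-4), -(4)) = (0, 4, -4)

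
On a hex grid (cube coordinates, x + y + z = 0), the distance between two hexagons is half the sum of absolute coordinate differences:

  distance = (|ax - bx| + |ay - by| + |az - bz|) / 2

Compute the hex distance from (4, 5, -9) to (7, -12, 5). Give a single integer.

|ax - bx| = |4 - 7| = 3
|ay - by| = |5 - (-12)| = 17
|az - bz| = |-9 - 5| = 14
distance = (3 + 17 + 14) / 2 = 34 / 2 = 17

Answer: 17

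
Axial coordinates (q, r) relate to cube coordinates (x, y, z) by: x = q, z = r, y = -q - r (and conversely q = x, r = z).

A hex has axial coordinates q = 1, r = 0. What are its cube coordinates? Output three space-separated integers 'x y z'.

Answer: 1 -1 0

Derivation:
x = q = 1
z = r = 0
y = -x - z = -(1) - (0) = -1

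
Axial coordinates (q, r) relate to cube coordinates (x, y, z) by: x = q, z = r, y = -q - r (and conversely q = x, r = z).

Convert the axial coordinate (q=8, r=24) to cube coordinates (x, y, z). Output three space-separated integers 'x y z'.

Answer: 8 -32 24

Derivation:
x = q = 8
z = r = 24
y = -x - z = -(8) - (24) = -32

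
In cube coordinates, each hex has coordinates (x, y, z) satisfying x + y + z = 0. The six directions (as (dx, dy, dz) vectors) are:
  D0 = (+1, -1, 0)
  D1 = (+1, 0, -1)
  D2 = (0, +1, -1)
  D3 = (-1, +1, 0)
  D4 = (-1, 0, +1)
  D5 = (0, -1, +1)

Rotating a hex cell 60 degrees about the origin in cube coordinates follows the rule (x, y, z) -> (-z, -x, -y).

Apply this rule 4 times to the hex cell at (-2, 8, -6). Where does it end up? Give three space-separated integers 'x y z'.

Start: (-2, 8, -6)
Step 1: (-2, 8, -6) -> (-(-6), -(-2), -(8)) = (6, 2, -8)
Step 2: (6, 2, -8) -> (-(-8), -(6), -(2)) = (8, -6, -2)
Step 3: (8, -6, -2) -> (-(-2), -(8), -(-6)) = (2, -8, 6)
Step 4: (2, -8, 6) -> (-(6), -(2), -(-8)) = (-6, -2, 8)

Answer: -6 -2 8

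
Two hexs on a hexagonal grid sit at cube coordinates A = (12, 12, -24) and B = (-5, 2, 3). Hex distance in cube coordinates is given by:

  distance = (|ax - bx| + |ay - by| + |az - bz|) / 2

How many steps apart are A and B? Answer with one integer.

|ax - bx| = |12 - (-5)| = 17
|ay - by| = |12 - 2| = 10
|az - bz| = |-24 - 3| = 27
distance = (17 + 10 + 27) / 2 = 54 / 2 = 27

Answer: 27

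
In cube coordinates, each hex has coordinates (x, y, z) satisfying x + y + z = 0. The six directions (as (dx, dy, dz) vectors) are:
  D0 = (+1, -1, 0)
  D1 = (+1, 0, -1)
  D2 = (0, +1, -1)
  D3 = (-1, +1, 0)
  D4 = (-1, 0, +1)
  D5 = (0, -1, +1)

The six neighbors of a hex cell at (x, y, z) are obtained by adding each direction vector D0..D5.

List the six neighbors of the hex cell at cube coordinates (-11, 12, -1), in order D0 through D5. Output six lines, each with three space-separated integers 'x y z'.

Center: (-11, 12, -1). Add each direction:
  D0: (-11, 12, -1) + (1, -1, 0) = (-10, 11, -1)
  D1: (-11, 12, -1) + (1, 0, -1) = (-10, 12, -2)
  D2: (-11, 12, -1) + (0, 1, -1) = (-11, 13, -2)
  D3: (-11, 12, -1) + (-1, 1, 0) = (-12, 13, -1)
  D4: (-11, 12, -1) + (-1, 0, 1) = (-12, 12, 0)
  D5: (-11, 12, -1) + (0, -1, 1) = (-11, 11, 0)

Answer: -10 11 -1
-10 12 -2
-11 13 -2
-12 13 -1
-12 12 0
-11 11 0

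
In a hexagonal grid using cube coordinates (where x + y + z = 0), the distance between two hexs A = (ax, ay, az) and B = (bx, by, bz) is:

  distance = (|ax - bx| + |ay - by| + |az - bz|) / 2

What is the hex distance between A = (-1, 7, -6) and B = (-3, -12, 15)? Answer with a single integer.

|ax - bx| = |-1 - (-3)| = 2
|ay - by| = |7 - (-12)| = 19
|az - bz| = |-6 - 15| = 21
distance = (2 + 19 + 21) / 2 = 42 / 2 = 21

Answer: 21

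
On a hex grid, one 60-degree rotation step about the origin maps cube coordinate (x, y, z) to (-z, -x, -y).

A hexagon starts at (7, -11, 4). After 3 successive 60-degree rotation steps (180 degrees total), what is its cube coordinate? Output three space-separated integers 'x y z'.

Answer: -7 11 -4

Derivation:
Start: (7, -11, 4)
Step 1: (7, -11, 4) -> (-(4), -(7), -(-11)) = (-4, -7, 11)
Step 2: (-4, -7, 11) -> (-(11), -(-4), -(-7)) = (-11, 4, 7)
Step 3: (-11, 4, 7) -> (-(7), -(-11), -(4)) = (-7, 11, -4)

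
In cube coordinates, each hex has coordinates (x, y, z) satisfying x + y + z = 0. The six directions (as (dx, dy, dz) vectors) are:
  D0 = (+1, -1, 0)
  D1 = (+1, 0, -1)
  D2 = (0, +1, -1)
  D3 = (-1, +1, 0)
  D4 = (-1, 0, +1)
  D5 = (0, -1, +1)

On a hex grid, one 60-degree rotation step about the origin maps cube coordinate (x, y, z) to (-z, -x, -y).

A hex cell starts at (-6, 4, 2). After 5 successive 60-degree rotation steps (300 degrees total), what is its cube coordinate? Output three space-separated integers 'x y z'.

Answer: -4 -2 6

Derivation:
Start: (-6, 4, 2)
Step 1: (-6, 4, 2) -> (-(2), -(-6), -(4)) = (-2, 6, -4)
Step 2: (-2, 6, -4) -> (-(-4), -(-2), -(6)) = (4, 2, -6)
Step 3: (4, 2, -6) -> (-(-6), -(4), -(2)) = (6, -4, -2)
Step 4: (6, -4, -2) -> (-(-2), -(6), -(-4)) = (2, -6, 4)
Step 5: (2, -6, 4) -> (-(4), -(2), -(-6)) = (-4, -2, 6)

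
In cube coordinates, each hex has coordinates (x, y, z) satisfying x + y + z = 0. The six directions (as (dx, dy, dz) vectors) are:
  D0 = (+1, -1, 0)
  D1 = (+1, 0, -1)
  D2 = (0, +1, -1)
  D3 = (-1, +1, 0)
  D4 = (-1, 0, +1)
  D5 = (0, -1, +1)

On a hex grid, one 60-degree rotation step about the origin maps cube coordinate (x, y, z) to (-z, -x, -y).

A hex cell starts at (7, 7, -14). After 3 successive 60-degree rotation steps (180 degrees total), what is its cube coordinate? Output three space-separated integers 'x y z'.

Answer: -7 -7 14

Derivation:
Start: (7, 7, -14)
Step 1: (7, 7, -14) -> (-(-14), -(7), -(7)) = (14, -7, -7)
Step 2: (14, -7, -7) -> (-(-7), -(14), -(-7)) = (7, -14, 7)
Step 3: (7, -14, 7) -> (-(7), -(7), -(-14)) = (-7, -7, 14)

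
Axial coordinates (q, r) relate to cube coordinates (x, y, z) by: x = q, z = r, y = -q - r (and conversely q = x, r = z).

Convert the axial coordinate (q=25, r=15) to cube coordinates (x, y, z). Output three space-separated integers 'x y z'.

x = q = 25
z = r = 15
y = -x - z = -(25) - (15) = -40

Answer: 25 -40 15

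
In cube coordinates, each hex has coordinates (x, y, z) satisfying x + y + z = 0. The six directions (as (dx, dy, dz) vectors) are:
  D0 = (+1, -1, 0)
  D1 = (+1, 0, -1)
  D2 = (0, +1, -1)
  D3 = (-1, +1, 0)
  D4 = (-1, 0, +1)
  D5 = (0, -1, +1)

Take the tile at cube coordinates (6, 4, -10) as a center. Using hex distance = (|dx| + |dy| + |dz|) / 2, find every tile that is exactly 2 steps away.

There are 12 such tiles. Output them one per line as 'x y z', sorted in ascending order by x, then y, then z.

Walk ring at distance 2 from (6, 4, -10):
Start at center + D4*2 = (4, 4, -8)
  hex 0: (4, 4, -8)
  hex 1: (5, 3, -8)
  hex 2: (6, 2, -8)
  hex 3: (7, 2, -9)
  hex 4: (8, 2, -10)
  hex 5: (8, 3, -11)
  hex 6: (8, 4, -12)
  hex 7: (7, 5, -12)
  hex 8: (6, 6, -12)
  hex 9: (5, 6, -11)
  hex 10: (4, 6, -10)
  hex 11: (4, 5, -9)
Sorted: 12 hexes.

Answer: 4 4 -8
4 5 -9
4 6 -10
5 3 -8
5 6 -11
6 2 -8
6 6 -12
7 2 -9
7 5 -12
8 2 -10
8 3 -11
8 4 -12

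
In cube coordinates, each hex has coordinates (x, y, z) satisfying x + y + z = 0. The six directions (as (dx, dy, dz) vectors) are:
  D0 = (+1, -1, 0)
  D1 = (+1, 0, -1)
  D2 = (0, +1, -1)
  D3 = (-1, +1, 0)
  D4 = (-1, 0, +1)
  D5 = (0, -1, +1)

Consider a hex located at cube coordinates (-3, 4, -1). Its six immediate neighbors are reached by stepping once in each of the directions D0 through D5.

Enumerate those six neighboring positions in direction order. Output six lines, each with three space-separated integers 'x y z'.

Answer: -2 3 -1
-2 4 -2
-3 5 -2
-4 5 -1
-4 4 0
-3 3 0

Derivation:
Center: (-3, 4, -1). Add each direction:
  D0: (-3, 4, -1) + (1, -1, 0) = (-2, 3, -1)
  D1: (-3, 4, -1) + (1, 0, -1) = (-2, 4, -2)
  D2: (-3, 4, -1) + (0, 1, -1) = (-3, 5, -2)
  D3: (-3, 4, -1) + (-1, 1, 0) = (-4, 5, -1)
  D4: (-3, 4, -1) + (-1, 0, 1) = (-4, 4, 0)
  D5: (-3, 4, -1) + (0, -1, 1) = (-3, 3, 0)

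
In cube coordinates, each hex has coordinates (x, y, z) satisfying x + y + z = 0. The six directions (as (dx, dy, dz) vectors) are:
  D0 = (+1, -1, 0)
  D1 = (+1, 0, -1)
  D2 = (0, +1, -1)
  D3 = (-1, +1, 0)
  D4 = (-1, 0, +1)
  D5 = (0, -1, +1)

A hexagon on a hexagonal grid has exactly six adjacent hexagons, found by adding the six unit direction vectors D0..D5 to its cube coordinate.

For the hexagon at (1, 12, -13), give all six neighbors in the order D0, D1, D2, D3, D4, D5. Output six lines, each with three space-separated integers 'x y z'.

Center: (1, 12, -13). Add each direction:
  D0: (1, 12, -13) + (1, -1, 0) = (2, 11, -13)
  D1: (1, 12, -13) + (1, 0, -1) = (2, 12, -14)
  D2: (1, 12, -13) + (0, 1, -1) = (1, 13, -14)
  D3: (1, 12, -13) + (-1, 1, 0) = (0, 13, -13)
  D4: (1, 12, -13) + (-1, 0, 1) = (0, 12, -12)
  D5: (1, 12, -13) + (0, -1, 1) = (1, 11, -12)

Answer: 2 11 -13
2 12 -14
1 13 -14
0 13 -13
0 12 -12
1 11 -12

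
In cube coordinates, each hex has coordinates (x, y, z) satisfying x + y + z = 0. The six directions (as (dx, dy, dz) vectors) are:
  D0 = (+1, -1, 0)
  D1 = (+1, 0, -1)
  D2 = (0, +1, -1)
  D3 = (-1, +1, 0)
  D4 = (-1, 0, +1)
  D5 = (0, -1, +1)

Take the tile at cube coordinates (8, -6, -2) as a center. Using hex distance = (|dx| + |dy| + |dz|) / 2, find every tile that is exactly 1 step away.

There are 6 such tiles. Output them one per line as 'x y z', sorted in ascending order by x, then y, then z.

Walk ring at distance 1 from (8, -6, -2):
Start at center + D4*1 = (7, -6, -1)
  hex 0: (7, -6, -1)
  hex 1: (8, -7, -1)
  hex 2: (9, -7, -2)
  hex 3: (9, -6, -3)
  hex 4: (8, -5, -3)
  hex 5: (7, -5, -2)
Sorted: 6 hexes.

Answer: 7 -6 -1
7 -5 -2
8 -7 -1
8 -5 -3
9 -7 -2
9 -6 -3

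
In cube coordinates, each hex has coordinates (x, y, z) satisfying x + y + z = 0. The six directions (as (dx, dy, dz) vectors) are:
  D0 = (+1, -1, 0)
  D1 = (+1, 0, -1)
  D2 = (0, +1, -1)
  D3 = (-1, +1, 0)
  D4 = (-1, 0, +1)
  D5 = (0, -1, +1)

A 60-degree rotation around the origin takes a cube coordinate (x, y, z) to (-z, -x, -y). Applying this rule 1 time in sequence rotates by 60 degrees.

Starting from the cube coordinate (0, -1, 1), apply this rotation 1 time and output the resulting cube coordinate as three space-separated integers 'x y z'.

Answer: -1 0 1

Derivation:
Start: (0, -1, 1)
Step 1: (0, -1, 1) -> (-(1), -(0), -(-1)) = (-1, 0, 1)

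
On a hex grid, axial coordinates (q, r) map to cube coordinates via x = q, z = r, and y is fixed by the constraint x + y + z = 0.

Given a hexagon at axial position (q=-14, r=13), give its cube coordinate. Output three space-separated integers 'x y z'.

Answer: -14 1 13

Derivation:
x = q = -14
z = r = 13
y = -x - z = -(-14) - (13) = 1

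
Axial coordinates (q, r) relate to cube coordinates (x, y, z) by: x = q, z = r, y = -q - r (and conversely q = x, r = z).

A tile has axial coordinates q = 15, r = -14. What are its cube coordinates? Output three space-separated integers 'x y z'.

x = q = 15
z = r = -14
y = -x - z = -(15) - (-14) = -1

Answer: 15 -1 -14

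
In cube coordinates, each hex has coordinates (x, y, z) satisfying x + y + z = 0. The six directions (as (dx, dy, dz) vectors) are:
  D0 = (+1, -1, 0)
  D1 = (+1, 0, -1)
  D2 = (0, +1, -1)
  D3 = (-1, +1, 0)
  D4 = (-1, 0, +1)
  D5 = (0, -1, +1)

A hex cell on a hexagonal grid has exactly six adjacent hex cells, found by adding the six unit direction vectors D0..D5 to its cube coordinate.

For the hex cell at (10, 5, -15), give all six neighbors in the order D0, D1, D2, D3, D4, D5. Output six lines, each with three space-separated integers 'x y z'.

Answer: 11 4 -15
11 5 -16
10 6 -16
9 6 -15
9 5 -14
10 4 -14

Derivation:
Center: (10, 5, -15). Add each direction:
  D0: (10, 5, -15) + (1, -1, 0) = (11, 4, -15)
  D1: (10, 5, -15) + (1, 0, -1) = (11, 5, -16)
  D2: (10, 5, -15) + (0, 1, -1) = (10, 6, -16)
  D3: (10, 5, -15) + (-1, 1, 0) = (9, 6, -15)
  D4: (10, 5, -15) + (-1, 0, 1) = (9, 5, -14)
  D5: (10, 5, -15) + (0, -1, 1) = (10, 4, -14)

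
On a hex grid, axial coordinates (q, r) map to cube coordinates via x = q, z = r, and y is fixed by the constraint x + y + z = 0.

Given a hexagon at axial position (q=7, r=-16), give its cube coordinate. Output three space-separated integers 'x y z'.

Answer: 7 9 -16

Derivation:
x = q = 7
z = r = -16
y = -x - z = -(7) - (-16) = 9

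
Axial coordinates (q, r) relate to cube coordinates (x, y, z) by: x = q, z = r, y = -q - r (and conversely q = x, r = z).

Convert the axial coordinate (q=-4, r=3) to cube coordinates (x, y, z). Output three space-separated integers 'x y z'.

Answer: -4 1 3

Derivation:
x = q = -4
z = r = 3
y = -x - z = -(-4) - (3) = 1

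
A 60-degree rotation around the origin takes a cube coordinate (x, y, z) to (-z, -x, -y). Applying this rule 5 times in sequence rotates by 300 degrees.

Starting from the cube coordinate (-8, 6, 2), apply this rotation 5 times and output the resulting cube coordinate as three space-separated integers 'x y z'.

Start: (-8, 6, 2)
Step 1: (-8, 6, 2) -> (-(2), -(-8), -(6)) = (-2, 8, -6)
Step 2: (-2, 8, -6) -> (-(-6), -(-2), -(8)) = (6, 2, -8)
Step 3: (6, 2, -8) -> (-(-8), -(6), -(2)) = (8, -6, -2)
Step 4: (8, -6, -2) -> (-(-2), -(8), -(-6)) = (2, -8, 6)
Step 5: (2, -8, 6) -> (-(6), -(2), -(-8)) = (-6, -2, 8)

Answer: -6 -2 8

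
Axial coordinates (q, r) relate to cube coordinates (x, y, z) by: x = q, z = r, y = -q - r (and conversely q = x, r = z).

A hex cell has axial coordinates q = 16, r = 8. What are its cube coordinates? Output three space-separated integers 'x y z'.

Answer: 16 -24 8

Derivation:
x = q = 16
z = r = 8
y = -x - z = -(16) - (8) = -24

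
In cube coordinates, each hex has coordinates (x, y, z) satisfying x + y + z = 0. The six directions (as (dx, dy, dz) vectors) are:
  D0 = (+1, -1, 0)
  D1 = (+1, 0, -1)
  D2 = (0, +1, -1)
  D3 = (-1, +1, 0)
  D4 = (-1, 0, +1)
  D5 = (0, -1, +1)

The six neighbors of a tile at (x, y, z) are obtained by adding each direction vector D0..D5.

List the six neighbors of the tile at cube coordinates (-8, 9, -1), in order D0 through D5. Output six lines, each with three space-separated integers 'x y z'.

Answer: -7 8 -1
-7 9 -2
-8 10 -2
-9 10 -1
-9 9 0
-8 8 0

Derivation:
Center: (-8, 9, -1). Add each direction:
  D0: (-8, 9, -1) + (1, -1, 0) = (-7, 8, -1)
  D1: (-8, 9, -1) + (1, 0, -1) = (-7, 9, -2)
  D2: (-8, 9, -1) + (0, 1, -1) = (-8, 10, -2)
  D3: (-8, 9, -1) + (-1, 1, 0) = (-9, 10, -1)
  D4: (-8, 9, -1) + (-1, 0, 1) = (-9, 9, 0)
  D5: (-8, 9, -1) + (0, -1, 1) = (-8, 8, 0)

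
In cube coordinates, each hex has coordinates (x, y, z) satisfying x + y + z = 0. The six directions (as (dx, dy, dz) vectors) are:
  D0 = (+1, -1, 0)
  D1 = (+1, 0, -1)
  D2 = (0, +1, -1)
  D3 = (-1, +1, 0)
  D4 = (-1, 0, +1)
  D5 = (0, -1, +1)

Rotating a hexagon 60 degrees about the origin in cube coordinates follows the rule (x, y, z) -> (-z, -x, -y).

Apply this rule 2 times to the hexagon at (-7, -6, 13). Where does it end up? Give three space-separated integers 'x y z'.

Answer: -6 13 -7

Derivation:
Start: (-7, -6, 13)
Step 1: (-7, -6, 13) -> (-(13), -(-7), -(-6)) = (-13, 7, 6)
Step 2: (-13, 7, 6) -> (-(6), -(-13), -(7)) = (-6, 13, -7)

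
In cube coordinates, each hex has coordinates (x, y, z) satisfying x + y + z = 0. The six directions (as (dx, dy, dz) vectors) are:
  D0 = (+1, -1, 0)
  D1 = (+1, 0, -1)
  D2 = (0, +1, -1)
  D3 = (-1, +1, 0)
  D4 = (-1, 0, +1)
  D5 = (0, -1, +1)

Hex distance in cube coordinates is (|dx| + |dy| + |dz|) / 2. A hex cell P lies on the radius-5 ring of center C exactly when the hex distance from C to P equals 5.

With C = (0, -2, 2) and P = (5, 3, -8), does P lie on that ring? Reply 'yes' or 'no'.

Answer: no

Derivation:
|px - cx| = |5 - 0| = 5
|py - cy| = |3 - (-2)| = 5
|pz - cz| = |-8 - 2| = 10
distance = (5+5+10)/2 = 20/2 = 10
radius = 5; distance != radius -> no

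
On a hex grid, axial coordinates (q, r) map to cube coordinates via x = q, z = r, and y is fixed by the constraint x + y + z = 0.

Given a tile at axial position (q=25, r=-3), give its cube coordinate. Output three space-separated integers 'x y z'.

Answer: 25 -22 -3

Derivation:
x = q = 25
z = r = -3
y = -x - z = -(25) - (-3) = -22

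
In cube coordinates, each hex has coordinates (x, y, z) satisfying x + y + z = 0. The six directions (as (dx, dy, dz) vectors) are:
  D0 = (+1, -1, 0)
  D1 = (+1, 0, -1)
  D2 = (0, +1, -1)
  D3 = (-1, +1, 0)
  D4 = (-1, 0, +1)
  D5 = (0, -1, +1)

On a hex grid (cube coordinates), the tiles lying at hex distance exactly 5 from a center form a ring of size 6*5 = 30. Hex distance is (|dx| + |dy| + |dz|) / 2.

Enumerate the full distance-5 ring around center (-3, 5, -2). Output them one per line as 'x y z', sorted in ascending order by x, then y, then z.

Answer: -8 5 3
-8 6 2
-8 7 1
-8 8 0
-8 9 -1
-8 10 -2
-7 4 3
-7 10 -3
-6 3 3
-6 10 -4
-5 2 3
-5 10 -5
-4 1 3
-4 10 -6
-3 0 3
-3 10 -7
-2 0 2
-2 9 -7
-1 0 1
-1 8 -7
0 0 0
0 7 -7
1 0 -1
1 6 -7
2 0 -2
2 1 -3
2 2 -4
2 3 -5
2 4 -6
2 5 -7

Derivation:
Walk ring at distance 5 from (-3, 5, -2):
Start at center + D4*5 = (-8, 5, 3)
  hex 0: (-8, 5, 3)
  hex 1: (-7, 4, 3)
  hex 2: (-6, 3, 3)
  hex 3: (-5, 2, 3)
  hex 4: (-4, 1, 3)
  hex 5: (-3, 0, 3)
  hex 6: (-2, 0, 2)
  hex 7: (-1, 0, 1)
  hex 8: (0, 0, 0)
  hex 9: (1, 0, -1)
  hex 10: (2, 0, -2)
  hex 11: (2, 1, -3)
  hex 12: (2, 2, -4)
  hex 13: (2, 3, -5)
  hex 14: (2, 4, -6)
  hex 15: (2, 5, -7)
  hex 16: (1, 6, -7)
  hex 17: (0, 7, -7)
  hex 18: (-1, 8, -7)
  hex 19: (-2, 9, -7)
  hex 20: (-3, 10, -7)
  hex 21: (-4, 10, -6)
  hex 22: (-5, 10, -5)
  hex 23: (-6, 10, -4)
  hex 24: (-7, 10, -3)
  hex 25: (-8, 10, -2)
  hex 26: (-8, 9, -1)
  hex 27: (-8, 8, 0)
  hex 28: (-8, 7, 1)
  hex 29: (-8, 6, 2)
Sorted: 30 hexes.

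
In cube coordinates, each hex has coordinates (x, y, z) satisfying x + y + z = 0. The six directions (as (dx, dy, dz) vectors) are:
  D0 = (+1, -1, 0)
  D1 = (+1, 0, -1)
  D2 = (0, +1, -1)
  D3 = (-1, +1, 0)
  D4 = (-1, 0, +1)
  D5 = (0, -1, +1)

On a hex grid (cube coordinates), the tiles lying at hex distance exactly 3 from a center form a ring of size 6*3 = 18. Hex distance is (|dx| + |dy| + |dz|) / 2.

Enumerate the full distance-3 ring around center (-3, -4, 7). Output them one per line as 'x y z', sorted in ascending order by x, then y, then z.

Walk ring at distance 3 from (-3, -4, 7):
Start at center + D4*3 = (-6, -4, 10)
  hex 0: (-6, -4, 10)
  hex 1: (-5, -5, 10)
  hex 2: (-4, -6, 10)
  hex 3: (-3, -7, 10)
  hex 4: (-2, -7, 9)
  hex 5: (-1, -7, 8)
  hex 6: (0, -7, 7)
  hex 7: (0, -6, 6)
  hex 8: (0, -5, 5)
  hex 9: (0, -4, 4)
  hex 10: (-1, -3, 4)
  hex 11: (-2, -2, 4)
  hex 12: (-3, -1, 4)
  hex 13: (-4, -1, 5)
  hex 14: (-5, -1, 6)
  hex 15: (-6, -1, 7)
  hex 16: (-6, -2, 8)
  hex 17: (-6, -3, 9)
Sorted: 18 hexes.

Answer: -6 -4 10
-6 -3 9
-6 -2 8
-6 -1 7
-5 -5 10
-5 -1 6
-4 -6 10
-4 -1 5
-3 -7 10
-3 -1 4
-2 -7 9
-2 -2 4
-1 -7 8
-1 -3 4
0 -7 7
0 -6 6
0 -5 5
0 -4 4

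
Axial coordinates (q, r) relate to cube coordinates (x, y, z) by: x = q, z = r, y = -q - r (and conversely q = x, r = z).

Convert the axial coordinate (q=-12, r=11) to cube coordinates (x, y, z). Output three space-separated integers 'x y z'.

x = q = -12
z = r = 11
y = -x - z = -(-12) - (11) = 1

Answer: -12 1 11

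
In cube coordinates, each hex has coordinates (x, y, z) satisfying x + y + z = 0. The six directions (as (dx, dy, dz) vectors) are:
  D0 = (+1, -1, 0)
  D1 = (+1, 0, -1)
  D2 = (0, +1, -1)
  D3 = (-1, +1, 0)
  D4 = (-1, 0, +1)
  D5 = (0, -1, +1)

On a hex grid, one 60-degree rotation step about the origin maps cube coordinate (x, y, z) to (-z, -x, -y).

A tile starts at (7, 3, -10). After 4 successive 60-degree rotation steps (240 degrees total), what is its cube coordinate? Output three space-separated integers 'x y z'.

Start: (7, 3, -10)
Step 1: (7, 3, -10) -> (-(-10), -(7), -(3)) = (10, -7, -3)
Step 2: (10, -7, -3) -> (-(-3), -(10), -(-7)) = (3, -10, 7)
Step 3: (3, -10, 7) -> (-(7), -(3), -(-10)) = (-7, -3, 10)
Step 4: (-7, -3, 10) -> (-(10), -(-7), -(-3)) = (-10, 7, 3)

Answer: -10 7 3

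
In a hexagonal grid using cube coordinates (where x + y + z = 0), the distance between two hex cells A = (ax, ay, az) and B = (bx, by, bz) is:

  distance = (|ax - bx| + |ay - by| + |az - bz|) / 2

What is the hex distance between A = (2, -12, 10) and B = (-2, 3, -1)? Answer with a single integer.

Answer: 15

Derivation:
|ax - bx| = |2 - (-2)| = 4
|ay - by| = |-12 - 3| = 15
|az - bz| = |10 - (-1)| = 11
distance = (4 + 15 + 11) / 2 = 30 / 2 = 15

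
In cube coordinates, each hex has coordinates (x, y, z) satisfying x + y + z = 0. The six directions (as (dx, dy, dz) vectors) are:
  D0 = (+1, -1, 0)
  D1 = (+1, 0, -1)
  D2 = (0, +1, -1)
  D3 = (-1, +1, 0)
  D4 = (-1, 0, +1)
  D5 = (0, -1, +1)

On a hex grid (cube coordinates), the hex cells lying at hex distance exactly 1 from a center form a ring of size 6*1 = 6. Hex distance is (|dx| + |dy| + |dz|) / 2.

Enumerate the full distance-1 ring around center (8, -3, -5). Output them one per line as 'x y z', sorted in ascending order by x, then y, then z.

Walk ring at distance 1 from (8, -3, -5):
Start at center + D4*1 = (7, -3, -4)
  hex 0: (7, -3, -4)
  hex 1: (8, -4, -4)
  hex 2: (9, -4, -5)
  hex 3: (9, -3, -6)
  hex 4: (8, -2, -6)
  hex 5: (7, -2, -5)
Sorted: 6 hexes.

Answer: 7 -3 -4
7 -2 -5
8 -4 -4
8 -2 -6
9 -4 -5
9 -3 -6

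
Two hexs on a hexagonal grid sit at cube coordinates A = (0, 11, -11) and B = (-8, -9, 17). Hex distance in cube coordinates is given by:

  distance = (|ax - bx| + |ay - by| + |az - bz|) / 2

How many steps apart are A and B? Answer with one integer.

|ax - bx| = |0 - (-8)| = 8
|ay - by| = |11 - (-9)| = 20
|az - bz| = |-11 - 17| = 28
distance = (8 + 20 + 28) / 2 = 56 / 2 = 28

Answer: 28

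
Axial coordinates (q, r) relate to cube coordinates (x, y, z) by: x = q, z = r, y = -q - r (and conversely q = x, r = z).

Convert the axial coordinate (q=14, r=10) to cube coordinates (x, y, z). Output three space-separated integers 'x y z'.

x = q = 14
z = r = 10
y = -x - z = -(14) - (10) = -24

Answer: 14 -24 10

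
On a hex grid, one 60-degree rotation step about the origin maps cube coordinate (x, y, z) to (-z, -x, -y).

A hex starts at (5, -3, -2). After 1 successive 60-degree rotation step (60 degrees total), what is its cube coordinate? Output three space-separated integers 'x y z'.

Answer: 2 -5 3

Derivation:
Start: (5, -3, -2)
Step 1: (5, -3, -2) -> (-(-2), -(5), -(-3)) = (2, -5, 3)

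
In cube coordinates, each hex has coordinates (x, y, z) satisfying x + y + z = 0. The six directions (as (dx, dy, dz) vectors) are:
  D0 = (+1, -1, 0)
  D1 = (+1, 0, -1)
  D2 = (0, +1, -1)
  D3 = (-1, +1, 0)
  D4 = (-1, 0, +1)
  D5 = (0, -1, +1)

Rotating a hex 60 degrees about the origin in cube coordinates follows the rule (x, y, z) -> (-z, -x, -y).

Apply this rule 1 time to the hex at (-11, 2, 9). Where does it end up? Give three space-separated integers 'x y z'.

Answer: -9 11 -2

Derivation:
Start: (-11, 2, 9)
Step 1: (-11, 2, 9) -> (-(9), -(-11), -(2)) = (-9, 11, -2)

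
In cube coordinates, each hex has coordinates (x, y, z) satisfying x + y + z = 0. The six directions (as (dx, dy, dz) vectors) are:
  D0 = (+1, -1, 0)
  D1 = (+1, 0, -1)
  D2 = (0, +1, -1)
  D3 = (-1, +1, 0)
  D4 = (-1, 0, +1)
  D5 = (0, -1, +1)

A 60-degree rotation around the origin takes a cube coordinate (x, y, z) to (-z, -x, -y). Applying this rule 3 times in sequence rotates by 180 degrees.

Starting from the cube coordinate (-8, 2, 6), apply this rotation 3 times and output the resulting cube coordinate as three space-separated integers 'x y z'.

Answer: 8 -2 -6

Derivation:
Start: (-8, 2, 6)
Step 1: (-8, 2, 6) -> (-(6), -(-8), -(2)) = (-6, 8, -2)
Step 2: (-6, 8, -2) -> (-(-2), -(-6), -(8)) = (2, 6, -8)
Step 3: (2, 6, -8) -> (-(-8), -(2), -(6)) = (8, -2, -6)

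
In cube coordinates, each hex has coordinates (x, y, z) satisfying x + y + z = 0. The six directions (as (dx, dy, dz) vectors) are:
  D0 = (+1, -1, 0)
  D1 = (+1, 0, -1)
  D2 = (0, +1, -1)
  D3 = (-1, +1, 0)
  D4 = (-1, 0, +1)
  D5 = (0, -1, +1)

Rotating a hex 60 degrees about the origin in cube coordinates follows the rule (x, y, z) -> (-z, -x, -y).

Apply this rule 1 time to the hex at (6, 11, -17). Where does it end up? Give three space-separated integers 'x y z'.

Answer: 17 -6 -11

Derivation:
Start: (6, 11, -17)
Step 1: (6, 11, -17) -> (-(-17), -(6), -(11)) = (17, -6, -11)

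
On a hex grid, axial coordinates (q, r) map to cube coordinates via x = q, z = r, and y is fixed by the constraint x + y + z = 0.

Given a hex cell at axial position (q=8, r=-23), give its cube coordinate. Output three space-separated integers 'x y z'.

x = q = 8
z = r = -23
y = -x - z = -(8) - (-23) = 15

Answer: 8 15 -23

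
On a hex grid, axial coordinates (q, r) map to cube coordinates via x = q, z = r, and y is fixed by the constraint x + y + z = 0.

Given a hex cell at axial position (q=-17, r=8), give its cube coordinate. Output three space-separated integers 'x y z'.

x = q = -17
z = r = 8
y = -x - z = -(-17) - (8) = 9

Answer: -17 9 8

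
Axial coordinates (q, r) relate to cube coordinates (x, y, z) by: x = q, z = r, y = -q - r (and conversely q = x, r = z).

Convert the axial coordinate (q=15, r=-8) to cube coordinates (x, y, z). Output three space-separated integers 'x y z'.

x = q = 15
z = r = -8
y = -x - z = -(15) - (-8) = -7

Answer: 15 -7 -8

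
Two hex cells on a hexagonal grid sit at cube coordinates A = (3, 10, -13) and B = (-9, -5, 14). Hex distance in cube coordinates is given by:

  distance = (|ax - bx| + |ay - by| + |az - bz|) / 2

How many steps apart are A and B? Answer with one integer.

|ax - bx| = |3 - (-9)| = 12
|ay - by| = |10 - (-5)| = 15
|az - bz| = |-13 - 14| = 27
distance = (12 + 15 + 27) / 2 = 54 / 2 = 27

Answer: 27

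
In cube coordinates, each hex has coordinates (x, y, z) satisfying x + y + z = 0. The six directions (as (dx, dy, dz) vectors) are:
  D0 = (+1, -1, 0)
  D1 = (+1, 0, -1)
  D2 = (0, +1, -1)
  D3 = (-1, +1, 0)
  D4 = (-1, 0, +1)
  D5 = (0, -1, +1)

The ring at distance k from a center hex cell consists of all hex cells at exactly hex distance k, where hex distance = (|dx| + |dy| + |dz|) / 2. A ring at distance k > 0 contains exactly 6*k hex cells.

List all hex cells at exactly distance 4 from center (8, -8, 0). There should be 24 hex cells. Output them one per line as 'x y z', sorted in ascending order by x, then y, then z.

Answer: 4 -8 4
4 -7 3
4 -6 2
4 -5 1
4 -4 0
5 -9 4
5 -4 -1
6 -10 4
6 -4 -2
7 -11 4
7 -4 -3
8 -12 4
8 -4 -4
9 -12 3
9 -5 -4
10 -12 2
10 -6 -4
11 -12 1
11 -7 -4
12 -12 0
12 -11 -1
12 -10 -2
12 -9 -3
12 -8 -4

Derivation:
Walk ring at distance 4 from (8, -8, 0):
Start at center + D4*4 = (4, -8, 4)
  hex 0: (4, -8, 4)
  hex 1: (5, -9, 4)
  hex 2: (6, -10, 4)
  hex 3: (7, -11, 4)
  hex 4: (8, -12, 4)
  hex 5: (9, -12, 3)
  hex 6: (10, -12, 2)
  hex 7: (11, -12, 1)
  hex 8: (12, -12, 0)
  hex 9: (12, -11, -1)
  hex 10: (12, -10, -2)
  hex 11: (12, -9, -3)
  hex 12: (12, -8, -4)
  hex 13: (11, -7, -4)
  hex 14: (10, -6, -4)
  hex 15: (9, -5, -4)
  hex 16: (8, -4, -4)
  hex 17: (7, -4, -3)
  hex 18: (6, -4, -2)
  hex 19: (5, -4, -1)
  hex 20: (4, -4, 0)
  hex 21: (4, -5, 1)
  hex 22: (4, -6, 2)
  hex 23: (4, -7, 3)
Sorted: 24 hexes.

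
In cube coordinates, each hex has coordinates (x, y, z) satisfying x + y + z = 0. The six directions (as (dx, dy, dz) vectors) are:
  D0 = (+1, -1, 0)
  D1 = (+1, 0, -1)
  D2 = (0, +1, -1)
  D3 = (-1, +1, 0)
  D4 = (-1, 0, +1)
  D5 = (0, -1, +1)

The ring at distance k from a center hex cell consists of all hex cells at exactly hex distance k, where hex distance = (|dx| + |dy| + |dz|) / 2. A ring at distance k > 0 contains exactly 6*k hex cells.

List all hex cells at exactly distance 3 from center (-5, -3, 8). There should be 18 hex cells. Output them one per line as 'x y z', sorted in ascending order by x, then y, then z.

Answer: -8 -3 11
-8 -2 10
-8 -1 9
-8 0 8
-7 -4 11
-7 0 7
-6 -5 11
-6 0 6
-5 -6 11
-5 0 5
-4 -6 10
-4 -1 5
-3 -6 9
-3 -2 5
-2 -6 8
-2 -5 7
-2 -4 6
-2 -3 5

Derivation:
Walk ring at distance 3 from (-5, -3, 8):
Start at center + D4*3 = (-8, -3, 11)
  hex 0: (-8, -3, 11)
  hex 1: (-7, -4, 11)
  hex 2: (-6, -5, 11)
  hex 3: (-5, -6, 11)
  hex 4: (-4, -6, 10)
  hex 5: (-3, -6, 9)
  hex 6: (-2, -6, 8)
  hex 7: (-2, -5, 7)
  hex 8: (-2, -4, 6)
  hex 9: (-2, -3, 5)
  hex 10: (-3, -2, 5)
  hex 11: (-4, -1, 5)
  hex 12: (-5, 0, 5)
  hex 13: (-6, 0, 6)
  hex 14: (-7, 0, 7)
  hex 15: (-8, 0, 8)
  hex 16: (-8, -1, 9)
  hex 17: (-8, -2, 10)
Sorted: 18 hexes.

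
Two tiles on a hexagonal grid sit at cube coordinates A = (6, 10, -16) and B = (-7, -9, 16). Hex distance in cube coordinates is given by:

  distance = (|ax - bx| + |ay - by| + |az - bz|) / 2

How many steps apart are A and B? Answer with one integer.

Answer: 32

Derivation:
|ax - bx| = |6 - (-7)| = 13
|ay - by| = |10 - (-9)| = 19
|az - bz| = |-16 - 16| = 32
distance = (13 + 19 + 32) / 2 = 64 / 2 = 32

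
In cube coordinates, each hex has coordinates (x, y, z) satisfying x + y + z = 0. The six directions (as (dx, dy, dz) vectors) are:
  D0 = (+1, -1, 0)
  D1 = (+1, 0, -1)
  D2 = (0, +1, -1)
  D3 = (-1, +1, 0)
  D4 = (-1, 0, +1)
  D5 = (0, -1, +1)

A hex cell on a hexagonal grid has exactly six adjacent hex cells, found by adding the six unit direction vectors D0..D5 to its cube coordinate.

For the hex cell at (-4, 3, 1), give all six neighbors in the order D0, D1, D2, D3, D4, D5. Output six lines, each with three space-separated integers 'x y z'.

Center: (-4, 3, 1). Add each direction:
  D0: (-4, 3, 1) + (1, -1, 0) = (-3, 2, 1)
  D1: (-4, 3, 1) + (1, 0, -1) = (-3, 3, 0)
  D2: (-4, 3, 1) + (0, 1, -1) = (-4, 4, 0)
  D3: (-4, 3, 1) + (-1, 1, 0) = (-5, 4, 1)
  D4: (-4, 3, 1) + (-1, 0, 1) = (-5, 3, 2)
  D5: (-4, 3, 1) + (0, -1, 1) = (-4, 2, 2)

Answer: -3 2 1
-3 3 0
-4 4 0
-5 4 1
-5 3 2
-4 2 2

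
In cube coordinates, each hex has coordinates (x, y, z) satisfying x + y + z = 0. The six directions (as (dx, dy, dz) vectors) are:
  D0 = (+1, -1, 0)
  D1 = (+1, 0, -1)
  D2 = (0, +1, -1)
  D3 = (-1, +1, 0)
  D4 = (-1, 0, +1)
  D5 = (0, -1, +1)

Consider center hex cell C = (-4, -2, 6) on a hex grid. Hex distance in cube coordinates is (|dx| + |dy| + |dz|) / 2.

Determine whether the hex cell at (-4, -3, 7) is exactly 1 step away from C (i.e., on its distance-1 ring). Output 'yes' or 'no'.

|px - cx| = |-4 - (-4)| = 0
|py - cy| = |-3 - (-2)| = 1
|pz - cz| = |7 - 6| = 1
distance = (0+1+1)/2 = 2/2 = 1
radius = 1; distance == radius -> yes

Answer: yes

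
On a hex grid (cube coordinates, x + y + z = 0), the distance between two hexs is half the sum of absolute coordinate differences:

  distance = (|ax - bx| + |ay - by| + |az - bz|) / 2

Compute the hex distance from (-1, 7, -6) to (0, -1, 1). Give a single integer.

|ax - bx| = |-1 - 0| = 1
|ay - by| = |7 - (-1)| = 8
|az - bz| = |-6 - 1| = 7
distance = (1 + 8 + 7) / 2 = 16 / 2 = 8

Answer: 8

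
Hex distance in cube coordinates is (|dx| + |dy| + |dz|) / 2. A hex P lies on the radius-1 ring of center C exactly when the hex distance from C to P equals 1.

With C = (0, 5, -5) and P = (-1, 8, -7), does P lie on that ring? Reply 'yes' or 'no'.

Answer: no

Derivation:
|px - cx| = |-1 - 0| = 1
|py - cy| = |8 - 5| = 3
|pz - cz| = |-7 - (-5)| = 2
distance = (1+3+2)/2 = 6/2 = 3
radius = 1; distance != radius -> no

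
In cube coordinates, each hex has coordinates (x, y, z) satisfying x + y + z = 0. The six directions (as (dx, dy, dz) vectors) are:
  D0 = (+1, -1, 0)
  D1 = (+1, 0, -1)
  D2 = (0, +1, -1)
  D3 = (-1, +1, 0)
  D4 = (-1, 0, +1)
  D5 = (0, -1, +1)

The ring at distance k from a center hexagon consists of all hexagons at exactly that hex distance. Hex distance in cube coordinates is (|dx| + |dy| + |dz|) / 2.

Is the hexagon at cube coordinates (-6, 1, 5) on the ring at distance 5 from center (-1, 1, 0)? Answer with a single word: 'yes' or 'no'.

Answer: yes

Derivation:
|px - cx| = |-6 - (-1)| = 5
|py - cy| = |1 - 1| = 0
|pz - cz| = |5 - 0| = 5
distance = (5+0+5)/2 = 10/2 = 5
radius = 5; distance == radius -> yes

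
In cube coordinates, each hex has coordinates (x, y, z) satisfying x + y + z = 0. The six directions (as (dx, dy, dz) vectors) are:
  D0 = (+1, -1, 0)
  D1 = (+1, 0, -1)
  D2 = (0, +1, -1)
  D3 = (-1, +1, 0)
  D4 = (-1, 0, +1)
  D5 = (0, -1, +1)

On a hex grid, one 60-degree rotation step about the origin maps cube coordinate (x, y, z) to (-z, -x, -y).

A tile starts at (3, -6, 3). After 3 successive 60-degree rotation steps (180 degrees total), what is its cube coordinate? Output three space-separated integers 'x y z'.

Answer: -3 6 -3

Derivation:
Start: (3, -6, 3)
Step 1: (3, -6, 3) -> (-(3), -(3), -(-6)) = (-3, -3, 6)
Step 2: (-3, -3, 6) -> (-(6), -(-3), -(-3)) = (-6, 3, 3)
Step 3: (-6, 3, 3) -> (-(3), -(-6), -(3)) = (-3, 6, -3)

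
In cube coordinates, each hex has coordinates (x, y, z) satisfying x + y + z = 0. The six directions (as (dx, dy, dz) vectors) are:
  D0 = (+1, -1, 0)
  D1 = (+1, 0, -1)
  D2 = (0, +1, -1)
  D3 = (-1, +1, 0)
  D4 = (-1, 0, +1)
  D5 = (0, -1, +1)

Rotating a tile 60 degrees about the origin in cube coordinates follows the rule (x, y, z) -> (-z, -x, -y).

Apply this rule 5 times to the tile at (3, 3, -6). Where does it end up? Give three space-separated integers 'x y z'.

Answer: -3 6 -3

Derivation:
Start: (3, 3, -6)
Step 1: (3, 3, -6) -> (-(-6), -(3), -(3)) = (6, -3, -3)
Step 2: (6, -3, -3) -> (-(-3), -(6), -(-3)) = (3, -6, 3)
Step 3: (3, -6, 3) -> (-(3), -(3), -(-6)) = (-3, -3, 6)
Step 4: (-3, -3, 6) -> (-(6), -(-3), -(-3)) = (-6, 3, 3)
Step 5: (-6, 3, 3) -> (-(3), -(-6), -(3)) = (-3, 6, -3)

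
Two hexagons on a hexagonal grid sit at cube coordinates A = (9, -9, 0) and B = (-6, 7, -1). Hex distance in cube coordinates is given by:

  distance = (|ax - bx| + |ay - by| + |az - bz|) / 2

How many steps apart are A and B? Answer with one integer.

|ax - bx| = |9 - (-6)| = 15
|ay - by| = |-9 - 7| = 16
|az - bz| = |0 - (-1)| = 1
distance = (15 + 16 + 1) / 2 = 32 / 2 = 16

Answer: 16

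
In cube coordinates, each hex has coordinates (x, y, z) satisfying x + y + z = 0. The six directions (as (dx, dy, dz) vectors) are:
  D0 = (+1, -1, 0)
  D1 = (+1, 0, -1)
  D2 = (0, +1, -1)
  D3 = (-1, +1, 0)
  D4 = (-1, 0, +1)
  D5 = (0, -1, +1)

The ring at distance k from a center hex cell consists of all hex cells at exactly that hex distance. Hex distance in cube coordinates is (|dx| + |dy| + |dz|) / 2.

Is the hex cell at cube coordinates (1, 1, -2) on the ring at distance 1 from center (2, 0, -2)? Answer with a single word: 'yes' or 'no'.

|px - cx| = |1 - 2| = 1
|py - cy| = |1 - 0| = 1
|pz - cz| = |-2 - (-2)| = 0
distance = (1+1+0)/2 = 2/2 = 1
radius = 1; distance == radius -> yes

Answer: yes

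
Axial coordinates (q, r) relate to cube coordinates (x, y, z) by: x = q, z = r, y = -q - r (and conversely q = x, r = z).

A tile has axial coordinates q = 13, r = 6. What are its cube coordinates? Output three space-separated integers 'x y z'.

Answer: 13 -19 6

Derivation:
x = q = 13
z = r = 6
y = -x - z = -(13) - (6) = -19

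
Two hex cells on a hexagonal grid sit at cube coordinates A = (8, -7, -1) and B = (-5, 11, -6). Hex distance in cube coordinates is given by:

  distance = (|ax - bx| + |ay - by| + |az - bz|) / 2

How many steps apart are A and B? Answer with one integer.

Answer: 18

Derivation:
|ax - bx| = |8 - (-5)| = 13
|ay - by| = |-7 - 11| = 18
|az - bz| = |-1 - (-6)| = 5
distance = (13 + 18 + 5) / 2 = 36 / 2 = 18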